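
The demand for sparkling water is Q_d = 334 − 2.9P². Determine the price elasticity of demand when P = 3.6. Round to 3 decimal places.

-0.254

At P = 3.6, Q_d = 296.416.
dQ_d/dP = −2·2.9·P = −20.88.
Point elasticity E = (dQ_d/dP)·(P/Q_d) = -20.88 × 3.6/296.416 ≈ -0.254.
|E| < 1, so demand is inelastic at this price.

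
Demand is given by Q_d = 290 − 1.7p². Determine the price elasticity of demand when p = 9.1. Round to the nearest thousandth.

At p = 9.1, Q_d = 149.223.
dQ_d/dp = −2·1.7·p = −30.94.
Point elasticity E = (dQ_d/dp)·(p/Q_d) = -30.94 × 9.1/149.223 ≈ -1.887.
|E| > 1, so demand is elastic at this price.

-1.887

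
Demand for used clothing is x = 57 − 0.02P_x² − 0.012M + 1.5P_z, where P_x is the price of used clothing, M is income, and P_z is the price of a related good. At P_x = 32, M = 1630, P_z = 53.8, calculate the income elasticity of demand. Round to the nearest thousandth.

-0.200

At the given point, x = 57 − 0.02(32)² − 0.012(1630) + 1.5(53.8) = 57 − 20.48 − 19.56 + 80.7 = 97.66.
∂x/∂M = −0.012, so E_I = -0.012·(1630/97.66) ≈ -0.200.
E_I < 0: inferior good.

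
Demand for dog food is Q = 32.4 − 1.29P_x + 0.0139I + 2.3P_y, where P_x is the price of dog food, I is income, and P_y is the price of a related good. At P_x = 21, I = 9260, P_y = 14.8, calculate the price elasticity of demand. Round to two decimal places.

Evaluating quantity at (P_x, I, P_y) gives Q = 32.4 − 1.29(21) + 0.0139(9260) + 2.3(14.8) = 32.4 − 27.09 + 128.714 + 34.04 = 168.064.
∂Q/∂P_x = −1.29, so E_p = (−1.29)·(21/168.064) ≈ -0.16.
|E_p| < 1: demand is inelastic.

-0.16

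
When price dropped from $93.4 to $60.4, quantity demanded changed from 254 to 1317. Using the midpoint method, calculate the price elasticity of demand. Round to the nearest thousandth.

-3.154

%ΔQ = (1317 − 254)/[(254 + 1317)/2] = 1063/785.5 ≈ 1.3533.
%ΔP = (60.4 − 93.4)/[(93.4 + 60.4)/2] = -33/76.9 ≈ -0.4291.
Arc elasticity E = %ΔQ/%ΔP ≈ 1.3533/-0.4291 ≈ -3.154.
|E| > 1: demand is elastic over this range.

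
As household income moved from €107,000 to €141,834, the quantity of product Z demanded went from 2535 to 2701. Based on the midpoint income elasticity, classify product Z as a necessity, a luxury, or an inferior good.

necessity

%ΔQ = (2701 − 2535)/[(2535+2701)/2] = 166/2618 ≈ 0.0634.
%ΔI = (141,834 − 107,000)/[(107,000+141,834)/2] = 34834/124417 ≈ 0.2800.
E_I = %ΔQ/%ΔI ≈ 0.226.
E_I ∈ (0,1): normal good (necessity).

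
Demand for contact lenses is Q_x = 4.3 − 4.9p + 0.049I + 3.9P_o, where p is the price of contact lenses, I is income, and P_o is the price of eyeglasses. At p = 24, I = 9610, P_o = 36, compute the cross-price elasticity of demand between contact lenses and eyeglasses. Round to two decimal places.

Evaluating quantity at (p, I, P_o) gives Q_x = 4.3 − 4.9(24) + 0.049(9610) + 3.9(36) = 4.3 − 117.6 + 470.89 + 140.4 = 497.99.
∂Q_x/∂P_o = +3.9, so E_xy = 3.9·(36/497.99) ≈ 0.28.
E_xy > 0: the goods are substitutes.

0.28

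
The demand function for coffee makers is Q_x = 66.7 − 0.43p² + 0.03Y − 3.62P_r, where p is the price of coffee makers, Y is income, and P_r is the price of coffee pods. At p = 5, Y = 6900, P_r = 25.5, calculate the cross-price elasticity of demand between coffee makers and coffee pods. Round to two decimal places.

-0.54

Substituting, Q_x = 66.7 − 0.43(5)² + 0.03(6900) − 3.62(25.5) = 66.7 − 10.75 + 207 − 92.31 = 170.64.
∂Q_x/∂P_r = −3.62, so E_xy = -3.62·(25.5/170.64) ≈ -0.54.
E_xy < 0: the goods are complements.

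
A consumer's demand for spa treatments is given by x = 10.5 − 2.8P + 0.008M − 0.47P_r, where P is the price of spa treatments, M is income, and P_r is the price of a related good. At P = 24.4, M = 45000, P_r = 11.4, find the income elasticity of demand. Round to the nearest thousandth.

First evaluate x: 10.5 − 2.8(24.4) + 0.008(45000) − 0.47(11.4) = 10.5 − 68.32 + 360 − 5.358 = 296.822.
∂x/∂M = +0.008, so E_I = 0.008·(45000/296.822) ≈ 1.213.
E_I > 1: normal good (luxury).

1.213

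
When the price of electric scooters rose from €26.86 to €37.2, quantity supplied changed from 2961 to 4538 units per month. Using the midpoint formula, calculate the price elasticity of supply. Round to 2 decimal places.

%ΔQ = (4538 − 2961)/[(2961 + 4538)/2] = 1577/3749.5 ≈ 0.4206.
%ΔP = (37.2 − 26.86)/[(26.86 + 37.2)/2] = 10.34/32.03 ≈ 0.3228.
Arc elasticity E = %ΔQ/%ΔP ≈ 0.4206/0.3228 ≈ 1.30.
|E| > 1: supply is elastic over this range.

1.30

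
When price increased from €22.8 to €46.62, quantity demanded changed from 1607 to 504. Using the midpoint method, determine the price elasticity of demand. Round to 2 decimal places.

-1.52

%Δq = (504 − 1607)/[(1607 + 504)/2] = -1103/1055.5 ≈ -1.0450.
%Δp = (46.62 − 22.8)/[(22.8 + 46.62)/2] = 23.82/34.71 ≈ 0.6863.
Arc elasticity E = %Δq/%Δp ≈ -1.0450/0.6863 ≈ -1.52.
|E| > 1: demand is elastic over this range.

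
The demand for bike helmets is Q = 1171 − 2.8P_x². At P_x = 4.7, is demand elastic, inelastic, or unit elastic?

inelastic

At P_x = 4.7, Q = 1109.148.
dQ/dP_x = −2·2.8·P_x = −26.32.
Point elasticity E = (dQ/dP_x)·(P_x/Q) = -26.32 × 4.7/1109.148 ≈ -0.112.
|E| ≈ 0.112 < 1, so demand is inelastic.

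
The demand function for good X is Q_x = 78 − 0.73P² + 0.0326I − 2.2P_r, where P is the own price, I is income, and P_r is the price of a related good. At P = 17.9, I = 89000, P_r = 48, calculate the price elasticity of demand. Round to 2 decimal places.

Evaluating quantity at (P, I, P_r) gives Q_x = 78 − 0.73(17.9)² + 0.0326(89000) − 2.2(48) = 78 − 233.8993 + 2901.4 − 105.6 = 2639.9007.
∂Q_x/∂P = −2·0.73·P = -26.134, so E_p = -26.134·(17.9/2639.9007) ≈ -0.18.
|E_p| < 1: demand is inelastic.

-0.18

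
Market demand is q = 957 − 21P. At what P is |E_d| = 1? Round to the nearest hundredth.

22.79

For linear demand q = a − bP, E = −bP/(a − bP). |E| = 1 ⇒ bP = a − bP ⇒ P = a/(2b).
P = 957/(2·21) ≈ 22.79.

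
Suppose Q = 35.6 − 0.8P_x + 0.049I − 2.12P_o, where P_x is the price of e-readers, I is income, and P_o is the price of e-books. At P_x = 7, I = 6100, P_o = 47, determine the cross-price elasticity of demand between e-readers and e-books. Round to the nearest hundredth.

Evaluating quantity at (P_x, I, P_o) gives Q = 35.6 − 0.8(7) + 0.049(6100) − 2.12(47) = 35.6 − 5.6 + 298.9 − 99.64 = 229.26.
∂Q/∂P_o = −2.12, so E_xy = -2.12·(47/229.26) ≈ -0.43.
E_xy < 0: the goods are complements.

-0.43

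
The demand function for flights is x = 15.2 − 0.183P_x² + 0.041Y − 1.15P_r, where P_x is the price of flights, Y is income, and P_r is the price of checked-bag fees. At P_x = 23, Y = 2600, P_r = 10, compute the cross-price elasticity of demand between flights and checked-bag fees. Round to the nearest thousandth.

-0.852

At the given point, x = 15.2 − 0.183(23)² + 0.041(2600) − 1.15(10) = 15.2 − 96.807 + 106.6 − 11.5 = 13.493.
∂x/∂P_r = −1.15, so E_xy = -1.15·(10/13.493) ≈ -0.852.
E_xy < 0: the goods are complements.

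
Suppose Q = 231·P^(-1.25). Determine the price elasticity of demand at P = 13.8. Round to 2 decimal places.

For a Cobb–Douglas (constant-elasticity) form Q = A·P^α·…, the elasticity with respect to P equals the exponent α at every point.
Here the exponent on P is -1.25, so the price elasticity of demand is -1.25.

-1.25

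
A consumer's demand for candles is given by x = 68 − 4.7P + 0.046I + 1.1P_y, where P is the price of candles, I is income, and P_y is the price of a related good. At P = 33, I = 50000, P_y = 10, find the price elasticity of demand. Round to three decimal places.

-0.070

Evaluating quantity at (P, I, P_y) gives x = 68 − 4.7(33) + 0.046(50000) + 1.1(10) = 68 − 155.1 + 2300 + 11 = 2223.9.
∂x/∂P = −4.7, so E_p = (−4.7)·(33/2223.9) ≈ -0.070.
|E_p| < 1: demand is inelastic.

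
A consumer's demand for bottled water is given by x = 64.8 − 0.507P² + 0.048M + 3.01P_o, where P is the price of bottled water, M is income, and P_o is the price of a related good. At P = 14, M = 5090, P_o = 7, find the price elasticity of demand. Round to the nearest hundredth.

-0.86

Substituting, x = 64.8 − 0.507(14)² + 0.048(5090) + 3.01(7) = 64.8 − 99.372 + 244.32 + 21.07 = 230.818.
∂x/∂P = −2·0.507·P = -14.196, so E_p = -14.196·(14/230.818) ≈ -0.86.
|E_p| < 1: demand is inelastic.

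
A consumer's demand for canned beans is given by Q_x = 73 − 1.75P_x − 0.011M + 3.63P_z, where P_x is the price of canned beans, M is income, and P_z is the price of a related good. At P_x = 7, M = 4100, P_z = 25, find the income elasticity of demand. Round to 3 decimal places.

-0.424

Q_x = 73 − 1.75(7) − 0.011(4100) + 3.63(25) = 73 − 12.25 − 45.1 + 90.75 = 106.4.
∂Q_x/∂M = −0.011, so E_I = -0.011·(4100/106.4) ≈ -0.424.
E_I < 0: inferior good.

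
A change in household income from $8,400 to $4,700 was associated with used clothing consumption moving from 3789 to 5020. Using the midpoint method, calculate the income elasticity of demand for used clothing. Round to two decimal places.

%ΔQ = (5020 − 3789)/[(3789+5020)/2] = 1231/4404.5 ≈ 0.2795.
%ΔM = (4,700 − 8,400)/[(8,400+4,700)/2] = -3700/6550 ≈ -0.5649.
E_I = %ΔQ/%ΔM ≈ -0.49.
E_I < 0: inferior good.

-0.49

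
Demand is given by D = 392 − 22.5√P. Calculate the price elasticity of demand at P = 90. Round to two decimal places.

At P = 90, D = 178.5463.
dD/dP = −22.5/(2√P) = −22.5/(2·9.4868).
Point elasticity E = (dD/dP)·(P/D) = -1.1859 × 90/178.5463 ≈ -0.60.
|E| < 1, so demand is inelastic at this price.

-0.60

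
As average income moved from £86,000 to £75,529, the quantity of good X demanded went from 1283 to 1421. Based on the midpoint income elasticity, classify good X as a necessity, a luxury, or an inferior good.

inferior

%ΔQ = (1421 − 1283)/[(1283+1421)/2] = 138/1352 ≈ 0.1021.
%ΔI = (75,529 − 86,000)/[(86,000+75,529)/2] = -10471/80764.5 ≈ -0.1296.
E_I = %ΔQ/%ΔI ≈ -0.787.
E_I < 0: inferior good.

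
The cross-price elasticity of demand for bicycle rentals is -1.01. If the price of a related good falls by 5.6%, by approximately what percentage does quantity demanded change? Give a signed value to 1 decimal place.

5.7

%ΔQ ≈ E × %ΔP_y = (-1.01) × (-5.6%) ≈ 5.7%.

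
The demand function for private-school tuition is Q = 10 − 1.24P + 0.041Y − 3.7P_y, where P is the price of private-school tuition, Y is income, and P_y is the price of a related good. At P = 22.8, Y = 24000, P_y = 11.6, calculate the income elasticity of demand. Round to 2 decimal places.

1.07

At the given point, Q = 10 − 1.24(22.8) + 0.041(24000) − 3.7(11.6) = 10 − 28.272 + 984 − 42.92 = 922.808.
∂Q/∂Y = +0.041, so E_I = 0.041·(24000/922.808) ≈ 1.07.
E_I > 1: normal good (luxury).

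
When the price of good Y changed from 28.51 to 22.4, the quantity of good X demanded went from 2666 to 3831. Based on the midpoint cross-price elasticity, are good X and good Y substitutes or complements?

complements

%ΔQ_x = (3831 − 2666)/[(2666+3831)/2] = 1165/3248.5 ≈ 0.3586.
%ΔP_y = (22.4 − 28.51)/[(28.51+22.4)/2] ≈ -0.2400.
E_xy = 0.3586/-0.2400 ≈ -1.494.
E_xy < 0, so the goods are complements.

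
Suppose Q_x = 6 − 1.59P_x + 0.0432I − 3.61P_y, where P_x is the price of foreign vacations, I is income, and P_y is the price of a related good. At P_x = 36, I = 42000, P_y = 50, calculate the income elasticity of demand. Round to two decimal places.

1.15

First evaluate Q_x: 6 − 1.59(36) + 0.0432(42000) − 3.61(50) = 6 − 57.24 + 1814.4 − 180.5 = 1582.66.
∂Q_x/∂I = +0.0432, so E_I = 0.0432·(42000/1582.66) ≈ 1.15.
E_I > 1: normal good (luxury).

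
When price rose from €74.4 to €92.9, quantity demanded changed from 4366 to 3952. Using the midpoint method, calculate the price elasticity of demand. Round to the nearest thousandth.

%ΔQ = (3952 − 4366)/[(4366 + 3952)/2] = -414/4159 ≈ -0.0995.
%ΔP = (92.9 − 74.4)/[(74.4 + 92.9)/2] = 18.5/83.65 ≈ 0.2212.
Arc elasticity E = %ΔQ/%ΔP ≈ -0.0995/0.2212 ≈ -0.450.
|E| < 1: demand is inelastic over this range.

-0.450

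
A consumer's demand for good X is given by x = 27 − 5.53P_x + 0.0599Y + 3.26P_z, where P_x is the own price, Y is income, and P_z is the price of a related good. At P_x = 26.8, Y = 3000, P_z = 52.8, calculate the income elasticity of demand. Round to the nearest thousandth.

Evaluating quantity at (P_x, Y, P_z) gives x = 27 − 5.53(26.8) + 0.0599(3000) + 3.26(52.8) = 27 − 148.204 + 179.7 + 172.128 = 230.624.
∂x/∂Y = +0.0599, so E_I = 0.0599·(3000/230.624) ≈ 0.779.
E_I ∈ (0,1): normal good (necessity).

0.779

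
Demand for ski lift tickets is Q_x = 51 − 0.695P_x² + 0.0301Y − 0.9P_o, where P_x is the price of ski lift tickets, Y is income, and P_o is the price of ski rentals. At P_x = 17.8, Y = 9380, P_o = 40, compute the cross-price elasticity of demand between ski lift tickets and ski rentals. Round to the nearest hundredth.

Evaluating quantity at (P_x, Y, P_o) gives Q_x = 51 − 0.695(17.8)² + 0.0301(9380) − 0.9(40) = 51 − 220.2038 + 282.338 − 36 = 77.1342.
∂Q_x/∂P_o = −0.9, so E_xy = -0.9·(40/77.1342) ≈ -0.47.
E_xy < 0: the goods are complements.

-0.47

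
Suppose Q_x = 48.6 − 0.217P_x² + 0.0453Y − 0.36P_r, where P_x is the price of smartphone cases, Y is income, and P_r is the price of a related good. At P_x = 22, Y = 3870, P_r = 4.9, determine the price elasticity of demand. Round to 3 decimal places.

-1.794

Substituting, Q_x = 48.6 − 0.217(22)² + 0.0453(3870) − 0.36(4.9) = 48.6 − 105.028 + 175.311 − 1.764 = 117.119.
∂Q_x/∂P_x = −2·0.217·P_x = -9.548, so E_p = -9.548·(22/117.119) ≈ -1.794.
|E_p| > 1: demand is elastic.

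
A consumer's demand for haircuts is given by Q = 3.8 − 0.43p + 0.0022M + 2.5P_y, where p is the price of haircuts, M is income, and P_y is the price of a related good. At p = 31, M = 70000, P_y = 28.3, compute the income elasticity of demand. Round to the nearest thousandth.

At the given point, Q = 3.8 − 0.43(31) + 0.0022(70000) + 2.5(28.3) = 3.8 − 13.33 + 154 + 70.75 = 215.22.
∂Q/∂M = +0.0022, so E_I = 0.0022·(70000/215.22) ≈ 0.716.
E_I ∈ (0,1): normal good (necessity).

0.716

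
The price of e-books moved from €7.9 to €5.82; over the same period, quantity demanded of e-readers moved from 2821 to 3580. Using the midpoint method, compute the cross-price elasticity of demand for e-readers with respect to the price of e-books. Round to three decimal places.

%ΔQ_x = (3580 − 2821)/[(2821+3580)/2] = 759/3200.5 ≈ 0.2372.
%ΔP_y = (5.82 − 7.9)/[(7.9+5.82)/2] ≈ -0.3032.
E_xy = 0.2372/-0.3032 ≈ -0.782.
E_xy < 0, so e-readers and e-books are complements.

-0.782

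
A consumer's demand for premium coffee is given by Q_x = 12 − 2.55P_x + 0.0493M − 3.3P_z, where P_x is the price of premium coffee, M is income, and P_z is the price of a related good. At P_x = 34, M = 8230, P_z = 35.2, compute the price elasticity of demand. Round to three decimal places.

-0.403

First evaluate Q_x: 12 − 2.55(34) + 0.0493(8230) − 3.3(35.2) = 12 − 86.7 + 405.739 − 116.16 = 214.879.
∂Q_x/∂P_x = −2.55, so E_p = (−2.55)·(34/214.879) ≈ -0.403.
|E_p| < 1: demand is inelastic.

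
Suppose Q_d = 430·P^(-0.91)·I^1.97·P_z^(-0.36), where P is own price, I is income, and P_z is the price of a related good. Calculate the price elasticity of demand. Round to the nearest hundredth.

-0.91

For a Cobb–Douglas (constant-elasticity) form Q_d = A·P^α·…, the elasticity with respect to P equals the exponent α at every point.
Here the exponent on P is -0.91, so the price elasticity of demand is -0.91.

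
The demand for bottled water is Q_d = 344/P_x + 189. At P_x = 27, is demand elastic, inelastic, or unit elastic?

At P_x = 27, Q_d = 201.7407.
dQ_d/dP_x = −344/P_x² = −0.4719.
Point elasticity E = (dQ_d/dP_x)·(P_x/Q_d) = -0.4719 × 27/201.7407 ≈ -0.063.
|E| ≈ 0.063 < 1, so demand is inelastic.

inelastic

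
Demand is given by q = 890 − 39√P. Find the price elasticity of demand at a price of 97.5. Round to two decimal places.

At P = 97.5, q = 504.9059.
dq/dP = −39/(2√P) = −39/(2·9.8742).
Point elasticity E = (dq/dP)·(P/q) = -1.9748 × 97.5/504.9059 ≈ -0.38.
|E| < 1, so demand is inelastic at this price.

-0.38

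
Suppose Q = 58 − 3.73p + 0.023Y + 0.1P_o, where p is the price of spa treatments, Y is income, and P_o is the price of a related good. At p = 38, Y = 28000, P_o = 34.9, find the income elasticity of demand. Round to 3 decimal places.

Evaluating quantity at (p, Y, P_o) gives Q = 58 − 3.73(38) + 0.023(28000) + 0.1(34.9) = 58 − 141.74 + 644 + 3.49 = 563.75.
∂Q/∂Y = +0.023, so E_I = 0.023·(28000/563.75) ≈ 1.142.
E_I > 1: normal good (luxury).

1.142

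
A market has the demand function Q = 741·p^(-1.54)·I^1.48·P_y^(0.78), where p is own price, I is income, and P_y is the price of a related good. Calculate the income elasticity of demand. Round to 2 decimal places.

For a Cobb–Douglas (constant-elasticity) form Q = A·I^α·…, the elasticity with respect to I equals the exponent α at every point.
Here the exponent on I is 1.48, so the income elasticity of demand is 1.48.

1.48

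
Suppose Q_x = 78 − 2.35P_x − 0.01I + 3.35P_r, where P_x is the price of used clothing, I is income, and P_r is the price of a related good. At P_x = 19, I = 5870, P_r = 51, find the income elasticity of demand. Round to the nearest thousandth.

Substituting, Q_x = 78 − 2.35(19) − 0.01(5870) + 3.35(51) = 78 − 44.65 − 58.7 + 170.85 = 145.5.
∂Q_x/∂I = −0.01, so E_I = -0.01·(5870/145.5) ≈ -0.403.
E_I < 0: inferior good.

-0.403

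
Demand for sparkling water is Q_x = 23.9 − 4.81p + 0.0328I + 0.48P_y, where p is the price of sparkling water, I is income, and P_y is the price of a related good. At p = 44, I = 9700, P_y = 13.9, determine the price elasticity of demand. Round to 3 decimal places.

Evaluating quantity at (p, I, P_y) gives Q_x = 23.9 − 4.81(44) + 0.0328(9700) + 0.48(13.9) = 23.9 − 211.64 + 318.16 + 6.672 = 137.092.
∂Q_x/∂p = −4.81, so E_p = (−4.81)·(44/137.092) ≈ -1.544.
|E_p| > 1: demand is elastic.

-1.544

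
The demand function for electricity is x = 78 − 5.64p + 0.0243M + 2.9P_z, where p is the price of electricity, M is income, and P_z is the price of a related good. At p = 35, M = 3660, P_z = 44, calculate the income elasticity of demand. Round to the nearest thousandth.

At the given point, x = 78 − 5.64(35) + 0.0243(3660) + 2.9(44) = 78 − 197.4 + 88.938 + 127.6 = 97.138.
∂x/∂M = +0.0243, so E_I = 0.0243·(3660/97.138) ≈ 0.916.
E_I ∈ (0,1): normal good (necessity).

0.916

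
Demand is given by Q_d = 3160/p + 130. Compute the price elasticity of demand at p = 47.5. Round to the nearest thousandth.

-0.339

At p = 47.5, Q_d = 196.5263.
dQ_d/dp = −3160/p² = −1.4006.
Point elasticity E = (dQ_d/dp)·(p/Q_d) = -1.4006 × 47.5/196.5263 ≈ -0.339.
|E| < 1, so demand is inelastic at this price.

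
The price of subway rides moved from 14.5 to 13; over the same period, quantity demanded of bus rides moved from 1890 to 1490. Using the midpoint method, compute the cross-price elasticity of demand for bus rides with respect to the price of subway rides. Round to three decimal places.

%ΔQ_x = (1490 − 1890)/[(1890+1490)/2] = -400/1690 ≈ -0.2367.
%ΔP_y = (13 − 14.5)/[(14.5+13)/2] ≈ -0.1091.
E_xy = -0.2367/-0.1091 ≈ 2.170.
E_xy > 0, so bus rides and subway rides are substitutes.

2.170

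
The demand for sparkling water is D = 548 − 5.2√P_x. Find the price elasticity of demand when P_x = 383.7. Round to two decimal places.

At P_x = 383.7, D = 446.141.
dD/dP_x = −5.2/(2√P_x) = −5.2/(2·19.5883).
Point elasticity E = (dD/dP_x)·(P_x/D) = -0.1327 × 383.7/446.141 ≈ -0.11.
|E| < 1, so demand is inelastic at this price.

-0.11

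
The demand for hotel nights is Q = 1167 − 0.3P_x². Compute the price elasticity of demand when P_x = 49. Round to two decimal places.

At P_x = 49, Q = 446.7.
dQ/dP_x = −2·0.3·P_x = −29.4.
Point elasticity E = (dQ/dP_x)·(P_x/Q) = -29.4 × 49/446.7 ≈ -3.22.
|E| > 1, so demand is elastic at this price.

-3.22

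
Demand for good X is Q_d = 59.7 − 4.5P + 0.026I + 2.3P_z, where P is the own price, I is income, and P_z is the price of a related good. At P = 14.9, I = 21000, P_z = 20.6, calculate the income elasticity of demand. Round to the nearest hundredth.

0.93

Q_d = 59.7 − 4.5(14.9) + 0.026(21000) + 2.3(20.6) = 59.7 − 67.05 + 546 + 47.38 = 586.03.
∂Q_d/∂I = +0.026, so E_I = 0.026·(21000/586.03) ≈ 0.93.
E_I ∈ (0,1): normal good (necessity).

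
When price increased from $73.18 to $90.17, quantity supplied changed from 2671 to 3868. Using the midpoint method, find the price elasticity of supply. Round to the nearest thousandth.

1.760

%ΔQ = (3868 − 2671)/[(2671 + 3868)/2] = 1197/3269.5 ≈ 0.3661.
%ΔP = (90.17 − 73.18)/[(73.18 + 90.17)/2] = 16.99/81.675 ≈ 0.2080.
Arc elasticity E = %ΔQ/%ΔP ≈ 0.3661/0.2080 ≈ 1.760.
|E| > 1: supply is elastic over this range.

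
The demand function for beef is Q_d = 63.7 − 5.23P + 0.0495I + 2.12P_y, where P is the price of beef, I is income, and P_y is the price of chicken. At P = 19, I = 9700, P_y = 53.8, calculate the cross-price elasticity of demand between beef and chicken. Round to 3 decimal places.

At the given point, Q_d = 63.7 − 5.23(19) + 0.0495(9700) + 2.12(53.8) = 63.7 − 99.37 + 480.15 + 114.056 = 558.536.
∂Q_d/∂P_y = +2.12, so E_xy = 2.12·(53.8/558.536) ≈ 0.204.
E_xy > 0: the goods are substitutes.

0.204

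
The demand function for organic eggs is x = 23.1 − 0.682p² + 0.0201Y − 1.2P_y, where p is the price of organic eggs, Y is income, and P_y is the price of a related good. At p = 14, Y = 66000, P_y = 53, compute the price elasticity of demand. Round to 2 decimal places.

-0.23

First evaluate x: 23.1 − 0.682(14)² + 0.0201(66000) − 1.2(53) = 23.1 − 133.672 + 1326.6 − 63.6 = 1152.428.
∂x/∂p = −2·0.682·p = -19.096, so E_p = -19.096·(14/1152.428) ≈ -0.23.
|E_p| < 1: demand is inelastic.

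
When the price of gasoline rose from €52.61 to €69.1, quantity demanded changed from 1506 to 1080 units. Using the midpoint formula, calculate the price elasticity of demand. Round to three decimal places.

-1.216

%ΔQ = (1080 − 1506)/[(1506 + 1080)/2] = -426/1293 ≈ -0.3295.
%Δp = (69.1 − 52.61)/[(52.61 + 69.1)/2] = 16.49/60.855 ≈ 0.2710.
Arc elasticity E = %ΔQ/%Δp ≈ -0.3295/0.2710 ≈ -1.216.
|E| > 1: demand is elastic over this range.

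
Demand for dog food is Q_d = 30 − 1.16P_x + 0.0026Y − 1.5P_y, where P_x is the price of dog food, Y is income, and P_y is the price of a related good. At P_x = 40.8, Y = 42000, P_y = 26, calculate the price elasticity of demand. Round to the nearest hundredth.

-0.90

At the given point, Q_d = 30 − 1.16(40.8) + 0.0026(42000) − 1.5(26) = 30 − 47.328 + 109.2 − 39 = 52.872.
∂Q_d/∂P_x = −1.16, so E_p = (−1.16)·(40.8/52.872) ≈ -0.90.
|E_p| < 1: demand is inelastic.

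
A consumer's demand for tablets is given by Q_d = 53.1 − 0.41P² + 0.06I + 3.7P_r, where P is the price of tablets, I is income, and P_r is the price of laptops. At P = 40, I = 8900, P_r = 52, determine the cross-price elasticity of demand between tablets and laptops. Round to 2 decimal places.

Q_d = 53.1 − 0.41(40)² + 0.06(8900) + 3.7(52) = 53.1 − 656 + 534 + 192.4 = 123.5.
∂Q_d/∂P_r = +3.7, so E_xy = 3.7·(52/123.5) ≈ 1.56.
E_xy > 0: the goods are substitutes.

1.56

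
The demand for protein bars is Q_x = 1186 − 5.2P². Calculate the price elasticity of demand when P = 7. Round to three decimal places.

-0.547

At P = 7, Q_x = 931.2.
dQ_x/dP = −2·5.2·P = −72.8.
Point elasticity E = (dQ_x/dP)·(P/Q_x) = -72.8 × 7/931.2 ≈ -0.547.
|E| < 1, so demand is inelastic at this price.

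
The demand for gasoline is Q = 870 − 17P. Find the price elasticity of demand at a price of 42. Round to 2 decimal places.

At P = 42, Q = 156.
dQ/dP = −17.
Point elasticity E = (dQ/dP)·(P/Q) = -17 × 42/156 ≈ -4.58.
|E| > 1, so demand is elastic at this price.

-4.58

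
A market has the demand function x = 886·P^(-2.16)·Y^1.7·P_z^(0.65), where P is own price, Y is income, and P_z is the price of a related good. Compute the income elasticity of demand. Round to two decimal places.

For a Cobb–Douglas (constant-elasticity) form x = A·Y^α·…, the elasticity with respect to Y equals the exponent α at every point.
Here the exponent on Y is 1.7, so the income elasticity of demand is 1.70.

1.70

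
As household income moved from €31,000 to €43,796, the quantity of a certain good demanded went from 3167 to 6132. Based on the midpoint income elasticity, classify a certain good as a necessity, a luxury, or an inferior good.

luxury

%ΔQ = (6132 − 3167)/[(3167+6132)/2] = 2965/4649.5 ≈ 0.6377.
%ΔM = (43,796 − 31,000)/[(31,000+43,796)/2] = 12796/37398 ≈ 0.3422.
E_I = %ΔQ/%ΔM ≈ 1.864.
E_I > 1: normal good (luxury).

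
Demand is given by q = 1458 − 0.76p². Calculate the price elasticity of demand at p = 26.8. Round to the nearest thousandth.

At p = 26.8, q = 912.1376.
dq/dp = −2·0.76·p = −40.736.
Point elasticity E = (dq/dp)·(p/q) = -40.736 × 26.8/912.1376 ≈ -1.197.
|E| > 1, so demand is elastic at this price.

-1.197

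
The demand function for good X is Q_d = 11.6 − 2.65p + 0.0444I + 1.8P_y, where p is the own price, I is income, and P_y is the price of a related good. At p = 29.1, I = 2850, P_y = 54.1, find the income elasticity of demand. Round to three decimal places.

0.799

At the given point, Q_d = 11.6 − 2.65(29.1) + 0.0444(2850) + 1.8(54.1) = 11.6 − 77.115 + 126.54 + 97.38 = 158.405.
∂Q_d/∂I = +0.0444, so E_I = 0.0444·(2850/158.405) ≈ 0.799.
E_I ∈ (0,1): normal good (necessity).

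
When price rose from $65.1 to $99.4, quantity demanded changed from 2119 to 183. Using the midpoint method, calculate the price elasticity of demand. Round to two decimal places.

%Δq = (183 − 2119)/[(2119 + 183)/2] = -1936/1151 ≈ -1.6820.
%ΔP = (99.4 − 65.1)/[(65.1 + 99.4)/2] = 34.3/82.25 ≈ 0.4170.
Arc elasticity E = %Δq/%ΔP ≈ -1.6820/0.4170 ≈ -4.03.
|E| > 1: demand is elastic over this range.

-4.03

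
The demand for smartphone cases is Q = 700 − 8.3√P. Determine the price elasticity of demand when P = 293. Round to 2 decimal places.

-0.13

At P = 293, Q = 557.9269.
dQ/dP = −8.3/(2√P) = −8.3/(2·17.1172).
Point elasticity E = (dQ/dP)·(P/Q) = -0.2424 × 293/557.9269 ≈ -0.13.
|E| < 1, so demand is inelastic at this price.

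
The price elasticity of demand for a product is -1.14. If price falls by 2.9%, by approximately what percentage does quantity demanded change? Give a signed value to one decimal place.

%ΔQ ≈ E × %ΔP = (-1.14) × (-2.9%) ≈ 3.3%.

3.3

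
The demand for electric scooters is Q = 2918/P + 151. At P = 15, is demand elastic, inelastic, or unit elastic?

At P = 15, Q = 345.5333.
dQ/dP = −2918/P² = −12.9689.
Point elasticity E = (dQ/dP)·(P/Q) = -12.9689 × 15/345.5333 ≈ -0.563.
|E| ≈ 0.563 < 1, so demand is inelastic.

inelastic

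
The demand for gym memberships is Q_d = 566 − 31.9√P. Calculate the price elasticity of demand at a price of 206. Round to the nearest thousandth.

-2.117

At P = 206, Q_d = 108.1489.
dQ_d/dP = −31.9/(2√P) = −31.9/(2·14.3527).
Point elasticity E = (dQ_d/dP)·(P/Q_d) = -1.1113 × 206/108.1489 ≈ -2.117.
|E| > 1, so demand is elastic at this price.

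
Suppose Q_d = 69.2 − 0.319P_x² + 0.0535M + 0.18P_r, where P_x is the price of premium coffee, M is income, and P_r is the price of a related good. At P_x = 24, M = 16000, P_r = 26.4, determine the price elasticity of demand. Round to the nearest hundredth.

First evaluate Q_d: 69.2 − 0.319(24)² + 0.0535(16000) + 0.18(26.4) = 69.2 − 183.744 + 856 + 4.752 = 746.208.
∂Q_d/∂P_x = −2·0.319·P_x = -15.312, so E_p = -15.312·(24/746.208) ≈ -0.49.
|E_p| < 1: demand is inelastic.

-0.49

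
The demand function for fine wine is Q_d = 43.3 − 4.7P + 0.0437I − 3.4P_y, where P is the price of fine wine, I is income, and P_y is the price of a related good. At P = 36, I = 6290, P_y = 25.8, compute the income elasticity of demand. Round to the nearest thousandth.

Evaluating quantity at (P, I, P_y) gives Q_d = 43.3 − 4.7(36) + 0.0437(6290) − 3.4(25.8) = 43.3 − 169.2 + 274.873 − 87.72 = 61.253.
∂Q_d/∂I = +0.0437, so E_I = 0.0437·(6290/61.253) ≈ 4.488.
E_I > 1: normal good (luxury).

4.488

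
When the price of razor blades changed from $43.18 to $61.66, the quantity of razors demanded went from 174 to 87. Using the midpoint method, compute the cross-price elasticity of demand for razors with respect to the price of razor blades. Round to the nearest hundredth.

-1.89

%ΔQ_x = (87 − 174)/[(174+87)/2] = -87/130.5 ≈ -0.6667.
%ΔP_y = (61.66 − 43.18)/[(43.18+61.66)/2] ≈ 0.3525.
E_xy = -0.6667/0.3525 ≈ -1.89.
E_xy < 0, so razors and razor blades are complements.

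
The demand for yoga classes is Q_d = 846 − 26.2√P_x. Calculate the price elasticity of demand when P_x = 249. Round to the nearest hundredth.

At P_x = 249, Q_d = 432.571.
dQ_d/dP_x = −26.2/(2√P_x) = −26.2/(2·15.7797).
Point elasticity E = (dQ_d/dP_x)·(P_x/Q_d) = -0.8302 × 249/432.571 ≈ -0.48.
|E| < 1, so demand is inelastic at this price.

-0.48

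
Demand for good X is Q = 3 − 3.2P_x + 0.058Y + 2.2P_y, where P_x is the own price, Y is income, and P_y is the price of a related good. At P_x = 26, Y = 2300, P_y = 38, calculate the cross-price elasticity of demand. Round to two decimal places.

Q = 3 − 3.2(26) + 0.058(2300) + 2.2(38) = 3 − 83.2 + 133.4 + 83.6 = 136.8.
∂Q/∂P_y = +2.2, so E_xy = 2.2·(38/136.8) ≈ 0.61.
E_xy > 0: the goods are substitutes.

0.61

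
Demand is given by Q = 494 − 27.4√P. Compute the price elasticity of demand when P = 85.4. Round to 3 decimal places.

At P = 85.4, Q = 240.7908.
dQ/dP = −27.4/(2√P) = −27.4/(2·9.2412).
Point elasticity E = (dQ/dP)·(P/Q) = -1.4825 × 85.4/240.7908 ≈ -0.526.
|E| < 1, so demand is inelastic at this price.

-0.526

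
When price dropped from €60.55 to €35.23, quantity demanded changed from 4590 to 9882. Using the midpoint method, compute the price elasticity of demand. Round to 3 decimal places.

%Δq = (9882 − 4590)/[(4590 + 9882)/2] = 5292/7236 ≈ 0.7313.
%Δp = (35.23 − 60.55)/[(60.55 + 35.23)/2] = -25.32/47.89 ≈ -0.5287.
Arc elasticity E = %Δq/%Δp ≈ 0.7313/-0.5287 ≈ -1.383.
|E| > 1: demand is elastic over this range.

-1.383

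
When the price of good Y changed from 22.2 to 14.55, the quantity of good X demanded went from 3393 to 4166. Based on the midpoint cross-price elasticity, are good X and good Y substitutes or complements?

complements

%ΔQ_x = (4166 − 3393)/[(3393+4166)/2] = 773/3779.5 ≈ 0.2045.
%ΔP_y = (14.55 − 22.2)/[(22.2+14.55)/2] ≈ -0.4163.
E_xy = 0.2045/-0.4163 ≈ -0.491.
E_xy < 0, so the goods are complements.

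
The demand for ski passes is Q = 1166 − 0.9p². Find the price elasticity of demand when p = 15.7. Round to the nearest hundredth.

At p = 15.7, Q = 944.159.
dQ/dp = −2·0.9·p = −28.26.
Point elasticity E = (dQ/dp)·(p/Q) = -28.26 × 15.7/944.159 ≈ -0.47.
|E| < 1, so demand is inelastic at this price.

-0.47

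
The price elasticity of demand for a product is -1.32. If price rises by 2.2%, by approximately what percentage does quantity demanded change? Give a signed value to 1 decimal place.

%ΔQ ≈ E × %ΔP = (-1.32) × (2.2%) ≈ -2.9%.

-2.9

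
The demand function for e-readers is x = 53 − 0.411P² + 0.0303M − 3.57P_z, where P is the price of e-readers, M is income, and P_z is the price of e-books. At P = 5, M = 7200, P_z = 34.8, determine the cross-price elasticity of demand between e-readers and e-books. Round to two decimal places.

-0.91

First evaluate x: 53 − 0.411(5)² + 0.0303(7200) − 3.57(34.8) = 53 − 10.275 + 218.16 − 124.236 = 136.649.
∂x/∂P_z = −3.57, so E_xy = -3.57·(34.8/136.649) ≈ -0.91.
E_xy < 0: the goods are complements.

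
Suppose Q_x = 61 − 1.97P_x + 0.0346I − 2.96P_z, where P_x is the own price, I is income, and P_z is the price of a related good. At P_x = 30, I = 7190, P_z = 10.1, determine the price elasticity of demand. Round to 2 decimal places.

-0.27

Q_x = 61 − 1.97(30) + 0.0346(7190) − 2.96(10.1) = 61 − 59.1 + 248.774 − 29.896 = 220.778.
∂Q_x/∂P_x = −1.97, so E_p = (−1.97)·(30/220.778) ≈ -0.27.
|E_p| < 1: demand is inelastic.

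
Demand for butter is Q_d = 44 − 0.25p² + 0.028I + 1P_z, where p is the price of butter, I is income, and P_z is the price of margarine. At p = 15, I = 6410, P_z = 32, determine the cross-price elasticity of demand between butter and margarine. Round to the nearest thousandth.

Q_d = 44 − 0.25(15)² + 0.028(6410) + 1(32) = 44 − 56.25 + 179.48 + 32 = 199.23.
∂Q_d/∂P_z = +1, so E_xy = 1·(32/199.23) ≈ 0.161.
E_xy > 0: the goods are substitutes.

0.161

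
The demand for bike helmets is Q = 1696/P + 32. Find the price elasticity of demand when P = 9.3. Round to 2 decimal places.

-0.85

At P = 9.3, Q = 214.3656.
dQ/dP = −1696/P² = −19.6092.
Point elasticity E = (dQ/dP)·(P/Q) = -19.6092 × 9.3/214.3656 ≈ -0.85.
|E| < 1, so demand is inelastic at this price.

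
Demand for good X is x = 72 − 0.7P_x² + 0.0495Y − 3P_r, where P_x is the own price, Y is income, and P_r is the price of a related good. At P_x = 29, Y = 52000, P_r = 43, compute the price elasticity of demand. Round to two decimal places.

-0.61

Substituting, x = 72 − 0.7(29)² + 0.0495(52000) − 3(43) = 72 − 588.7 + 2574 − 129 = 1928.3.
∂x/∂P_x = −2·0.7·P_x = -40.6, so E_p = -40.6·(29/1928.3) ≈ -0.61.
|E_p| < 1: demand is inelastic.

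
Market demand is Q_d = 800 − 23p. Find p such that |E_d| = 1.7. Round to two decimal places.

Set −bp/(a − bp) = −1.7 ⇒ bp = 1.7(a − bp) ⇒ bp(1+1.7) = 1.7·a.
p = 1.7·800/(23·2.7) ≈ 21.90.

21.90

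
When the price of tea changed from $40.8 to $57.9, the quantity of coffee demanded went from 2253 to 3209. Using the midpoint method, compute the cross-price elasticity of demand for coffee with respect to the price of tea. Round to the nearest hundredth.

%ΔQ_x = (3209 − 2253)/[(2253+3209)/2] = 956/2731 ≈ 0.3501.
%ΔP_y = (57.9 − 40.8)/[(40.8+57.9)/2] ≈ 0.3465.
E_xy = 0.3501/0.3465 ≈ 1.01.
E_xy > 0, so coffee and tea are substitutes.

1.01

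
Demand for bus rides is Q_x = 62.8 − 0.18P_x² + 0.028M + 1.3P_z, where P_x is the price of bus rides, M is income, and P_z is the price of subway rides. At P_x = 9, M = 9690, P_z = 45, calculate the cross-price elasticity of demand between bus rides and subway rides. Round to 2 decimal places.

0.15

Q_x = 62.8 − 0.18(9)² + 0.028(9690) + 1.3(45) = 62.8 − 14.58 + 271.32 + 58.5 = 378.04.
∂Q_x/∂P_z = +1.3, so E_xy = 1.3·(45/378.04) ≈ 0.15.
E_xy > 0: the goods are substitutes.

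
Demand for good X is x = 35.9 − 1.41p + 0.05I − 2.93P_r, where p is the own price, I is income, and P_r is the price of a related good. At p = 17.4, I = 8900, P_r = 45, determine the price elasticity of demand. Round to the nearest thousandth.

-0.076

Evaluating quantity at (p, I, P_r) gives x = 35.9 − 1.41(17.4) + 0.05(8900) − 2.93(45) = 35.9 − 24.534 + 445 − 131.85 = 324.516.
∂x/∂p = −1.41, so E_p = (−1.41)·(17.4/324.516) ≈ -0.076.
|E_p| < 1: demand is inelastic.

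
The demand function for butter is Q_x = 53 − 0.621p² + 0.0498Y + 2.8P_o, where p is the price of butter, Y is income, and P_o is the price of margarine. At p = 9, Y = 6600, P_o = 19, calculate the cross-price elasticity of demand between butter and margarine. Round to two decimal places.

0.14

Q_x = 53 − 0.621(9)² + 0.0498(6600) + 2.8(19) = 53 − 50.301 + 328.68 + 53.2 = 384.579.
∂Q_x/∂P_o = +2.8, so E_xy = 2.8·(19/384.579) ≈ 0.14.
E_xy > 0: the goods are substitutes.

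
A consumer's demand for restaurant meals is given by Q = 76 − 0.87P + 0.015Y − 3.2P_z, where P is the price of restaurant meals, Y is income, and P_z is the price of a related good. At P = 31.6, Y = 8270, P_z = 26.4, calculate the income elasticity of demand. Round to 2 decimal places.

Substituting, Q = 76 − 0.87(31.6) + 0.015(8270) − 3.2(26.4) = 76 − 27.492 + 124.05 − 84.48 = 88.078.
∂Q/∂Y = +0.015, so E_I = 0.015·(8270/88.078) ≈ 1.41.
E_I > 1: normal good (luxury).

1.41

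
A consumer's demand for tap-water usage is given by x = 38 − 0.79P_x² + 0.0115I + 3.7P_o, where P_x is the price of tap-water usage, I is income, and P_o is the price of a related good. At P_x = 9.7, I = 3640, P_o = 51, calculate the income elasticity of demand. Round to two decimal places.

0.22

Substituting, x = 38 − 0.79(9.7)² + 0.0115(3640) + 3.7(51) = 38 − 74.3311 + 41.86 + 188.7 = 194.2289.
∂x/∂I = +0.0115, so E_I = 0.0115·(3640/194.2289) ≈ 0.22.
E_I ∈ (0,1): normal good (necessity).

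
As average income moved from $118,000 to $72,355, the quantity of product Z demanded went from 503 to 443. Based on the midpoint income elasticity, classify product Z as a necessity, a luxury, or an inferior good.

necessity

%ΔQ = (443 − 503)/[(503+443)/2] = -60/473 ≈ -0.1268.
%ΔI = (72,355 − 118,000)/[(118,000+72,355)/2] = -45645/95177.5 ≈ -0.4796.
E_I = %ΔQ/%ΔI ≈ 0.265.
E_I ∈ (0,1): normal good (necessity).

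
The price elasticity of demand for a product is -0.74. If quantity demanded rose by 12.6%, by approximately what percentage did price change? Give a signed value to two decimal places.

%ΔQ ≈ E × %ΔP ⇒ %ΔP = %ΔQ / E = (12.6%)/(-0.74) ≈ -17.03%.

-17.03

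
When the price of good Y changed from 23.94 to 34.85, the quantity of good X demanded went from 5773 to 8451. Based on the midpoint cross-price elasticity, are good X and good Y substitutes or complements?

%ΔQ_x = (8451 − 5773)/[(5773+8451)/2] = 2678/7112 ≈ 0.3765.
%ΔP_y = (34.85 − 23.94)/[(23.94+34.85)/2] ≈ 0.3712.
E_xy = 0.3765/0.3712 ≈ 1.015.
E_xy > 0, so the goods are substitutes.

substitutes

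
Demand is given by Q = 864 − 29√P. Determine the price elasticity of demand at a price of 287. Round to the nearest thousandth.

At P = 287, Q = 372.7088.
dQ/dP = −29/(2√P) = −29/(2·16.9411).
Point elasticity E = (dQ/dP)·(P/Q) = -0.8559 × 287/372.7088 ≈ -0.659.
|E| < 1, so demand is inelastic at this price.

-0.659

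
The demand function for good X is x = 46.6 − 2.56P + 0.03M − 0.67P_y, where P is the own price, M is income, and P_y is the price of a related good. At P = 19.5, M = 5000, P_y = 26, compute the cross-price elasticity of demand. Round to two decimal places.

-0.13

x = 46.6 − 2.56(19.5) + 0.03(5000) − 0.67(26) = 46.6 − 49.92 + 150 − 17.42 = 129.26.
∂x/∂P_y = −0.67, so E_xy = -0.67·(26/129.26) ≈ -0.13.
E_xy < 0: the goods are complements.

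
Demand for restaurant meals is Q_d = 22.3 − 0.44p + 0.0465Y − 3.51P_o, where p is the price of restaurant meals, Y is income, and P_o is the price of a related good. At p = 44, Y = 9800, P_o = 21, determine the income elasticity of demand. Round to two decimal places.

At the given point, Q_d = 22.3 − 0.44(44) + 0.0465(9800) − 3.51(21) = 22.3 − 19.36 + 455.7 − 73.71 = 384.93.
∂Q_d/∂Y = +0.0465, so E_I = 0.0465·(9800/384.93) ≈ 1.18.
E_I > 1: normal good (luxury).

1.18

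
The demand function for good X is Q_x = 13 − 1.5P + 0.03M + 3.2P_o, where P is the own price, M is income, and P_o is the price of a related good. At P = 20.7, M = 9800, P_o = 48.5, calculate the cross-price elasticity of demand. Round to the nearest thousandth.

0.360

Evaluating quantity at (P, M, P_o) gives Q_x = 13 − 1.5(20.7) + 0.03(9800) + 3.2(48.5) = 13 − 31.05 + 294 + 155.2 = 431.15.
∂Q_x/∂P_o = +3.2, so E_xy = 3.2·(48.5/431.15) ≈ 0.360.
E_xy > 0: the goods are substitutes.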